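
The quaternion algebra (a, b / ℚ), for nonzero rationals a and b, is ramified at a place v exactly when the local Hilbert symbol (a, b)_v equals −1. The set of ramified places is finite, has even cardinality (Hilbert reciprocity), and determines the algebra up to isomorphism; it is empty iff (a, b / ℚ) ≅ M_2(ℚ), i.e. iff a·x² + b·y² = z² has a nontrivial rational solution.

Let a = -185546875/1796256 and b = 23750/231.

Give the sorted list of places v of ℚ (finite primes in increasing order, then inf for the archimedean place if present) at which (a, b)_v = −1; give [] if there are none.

Mod squares: a ≡ -2926, b ≡ 8778. Check v ∈ {∞, 2, 3, 5, 7, 11, 19}.
v=∞: -2926 < 0 and 8778 > 0  ⇒  (a,b)_∞ = +1.
v=5: a=5^10·(≡1), b=5^4·(≡3) mod 5; (1|5)=+1, (3|5)=-1; (−1)^{10·4·2}·(+1)^4·(-1)^10 = +1.
v=3: a=3^-6·(≡2), b=3^-1·(≡1) mod 3; (2|3)=-1, (1|3)=+1; (−1)^{-6·-1·1}·(-1)^-1·(+1)^-6 = -1.
v=7: a=7^-1·(≡2), b=7^-1·(≡4) mod 7; (2|7)=+1, (4|7)=+1; (−1)^{-1·-1·3}·(+1)^-1·(+1)^-1 = -1.
v=19: a=19^1·(≡6), b=19^1·(≡5) mod 19; (6|19)=+1, (5|19)=+1; (−1)^{1·1·9}·(+1)^1·(+1)^1 = -1.
v=2: v_2(a)=-5, v_2(b)=1; units ≡ 1, 5 (mod 8); ε·ε+αω+βω = 0·0+-5·1+1·0 ≡ 1  ⇒  (a,b)_2 = -1.
v=11: a=11^-1·(≡3), b=11^-1·(≡10) mod 11; (3|11)=+1, (10|11)=-1; (−1)^{-1·-1·5}·(+1)^-1·(-1)^-1 = +1.
|Ram(-2926, 8778)| = 4, even; anisotropic at {2, 3, 7, 19}.

[2, 3, 7, 19]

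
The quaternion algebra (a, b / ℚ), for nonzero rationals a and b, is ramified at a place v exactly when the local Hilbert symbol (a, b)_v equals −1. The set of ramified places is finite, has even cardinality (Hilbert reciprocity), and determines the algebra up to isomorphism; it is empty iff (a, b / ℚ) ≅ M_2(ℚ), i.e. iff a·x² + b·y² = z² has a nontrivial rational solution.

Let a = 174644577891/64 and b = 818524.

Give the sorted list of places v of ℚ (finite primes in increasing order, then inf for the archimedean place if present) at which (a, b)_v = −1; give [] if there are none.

[2, 23]

Mod squares: a ≡ 779, b ≡ 204631. Check v ∈ {∞, 2, 3, 7, 19, 23, 31, 41}.
v=3: a=3^2·(≡2), b=3^0·(≡1) mod 3; (2|3)=-1, (1|3)=+1; (−1)^{2·0·1}·(-1)^0·(+1)^2 = +1.
v=23: a=23^2·(≡11), b=23^1·(≡7) mod 23; (11|23)=-1, (7|23)=-1; (−1)^{2·1·11}·(-1)^1·(-1)^2 = -1.
v=19: a=19^1·(≡14), b=19^0·(≡4) mod 19; (14|19)=-1, (4|19)=+1; (−1)^{1·0·9}·(-1)^0·(+1)^1 = +1.
v=∞: 779 > 0 and 204631 > 0  ⇒  (a,b)_∞ = +1.
v=7: a=7^2·(≡4), b=7^1·(≡4) mod 7; (4|7)=+1, (4|7)=+1; (−1)^{2·1·3}·(+1)^1·(+1)^2 = +1.
v=2: v_2(a)=-6, v_2(b)=2; units ≡ 3, 7 (mod 8); ε·ε+αω+βω = 1·1+-6·0+2·1 ≡ 1  ⇒  (a,b)_2 = -1.
v=41: a=41^1·(≡19), b=41^1·(≡38) mod 41; (19|41)=-1, (38|41)=-1; (−1)^{1·1·20}·(-1)^1·(-1)^1 = +1.
v=31: a=31^2·(≡28), b=31^1·(≡23) mod 31; (28|31)=+1, (23|31)=-1; (−1)^{2·1·15}·(+1)^1·(-1)^2 = +1.
Ram(779, 204631) = {2, 23}; no ℚ_2-point on the conic.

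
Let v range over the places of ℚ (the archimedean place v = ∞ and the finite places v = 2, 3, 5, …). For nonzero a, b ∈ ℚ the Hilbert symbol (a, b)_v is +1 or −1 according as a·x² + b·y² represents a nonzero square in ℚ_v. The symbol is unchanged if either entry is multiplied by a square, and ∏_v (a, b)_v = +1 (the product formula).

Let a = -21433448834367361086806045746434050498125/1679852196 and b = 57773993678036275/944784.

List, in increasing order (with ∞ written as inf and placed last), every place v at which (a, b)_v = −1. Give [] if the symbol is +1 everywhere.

[2, 43]

Mod squares: a ≡ -2168533, b ≡ 950011. Check v ∈ {∞, 2, 3, 5, 7, 11, 13, 17, 23, 29, 31, 37, 41, 43, 47}.
v=7: a=7^2·(≡1), b=7^0·(≡3) mod 7; (1|7)=+1, (3|7)=-1; (−1)^{2·0·3}·(+1)^0·(-1)^2 = +1.
v=47: a=47^3·(≡33), b=47^1·(≡14) mod 47; (33|47)=-1, (14|47)=+1; (−1)^{3·1·23}·(-1)^1·(+1)^3 = +1.
v=41: a=41^2·(≡39), b=41^1·(≡11) mod 41; (39|41)=+1, (11|41)=-1; (−1)^{2·1·20}·(+1)^1·(-1)^2 = +1.
v=17: a=17^4·(≡8), b=17^1·(≡4) mod 17; (8|17)=+1, (4|17)=+1; (−1)^{4·1·8}·(+1)^1·(+1)^4 = +1.
v=29: a=29^1·(≡26), b=29^1·(≡12) mod 29; (26|29)=-1, (12|29)=-1; (−1)^{1·1·14}·(-1)^1·(-1)^1 = +1.
v=31: a=31^2·(≡5), b=31^2·(≡7) mod 31; (5|31)=+1, (7|31)=+1; (−1)^{2·2·15}·(+1)^2·(+1)^2 = +1.
v=43: a=43^5·(≡5), b=43^2·(≡2) mod 43; (5|43)=-1, (2|43)=-1; (−1)^{5·2·21}·(-1)^2·(-1)^5 = -1.
v=∞: -2168533 < 0 and 950011 > 0  ⇒  (a,b)_∞ = +1.
v=11: a=11^-2·(≡2), b=11^0·(≡7) mod 11; (2|11)=-1, (7|11)=-1; (−1)^{-2·0·5}·(-1)^0·(-1)^-2 = +1.
v=37: a=37^5·(≡11), b=37^2·(≡9) mod 37; (11|37)=+1, (9|37)=+1; (−1)^{5·2·18}·(+1)^2·(+1)^5 = +1.
v=23: a=23^-2·(≡22), b=23^0·(≡5) mod 23; (22|23)=-1, (5|23)=-1; (−1)^{-2·0·11}·(-1)^0·(-1)^-2 = +1.
v=13: a=13^2·(≡10), b=13^0·(≡9) mod 13; (10|13)=+1, (9|13)=+1; (−1)^{2·0·6}·(+1)^0·(+1)^2 = +1.
v=5: a=5^4·(≡3), b=5^2·(≡4) mod 5; (3|5)=-1, (4|5)=+1; (−1)^{4·2·2}·(-1)^2·(+1)^4 = +1.
v=2: v_2(a)=-2, v_2(b)=-4; units ≡ 3, 3 (mod 8); ε·ε+αω+βω = 1·1+-2·1+-4·1 ≡ 1  ⇒  (a,b)_2 = -1.
v=3: a=3^-8·(≡2), b=3^-10·(≡1) mod 3; (2|3)=-1, (1|3)=+1; (−1)^{-8·-10·1}·(-1)^-10·(+1)^-8 = +1.
|Ram(-2168533, 950011)| = 2, even; anisotropic at {2, 43}.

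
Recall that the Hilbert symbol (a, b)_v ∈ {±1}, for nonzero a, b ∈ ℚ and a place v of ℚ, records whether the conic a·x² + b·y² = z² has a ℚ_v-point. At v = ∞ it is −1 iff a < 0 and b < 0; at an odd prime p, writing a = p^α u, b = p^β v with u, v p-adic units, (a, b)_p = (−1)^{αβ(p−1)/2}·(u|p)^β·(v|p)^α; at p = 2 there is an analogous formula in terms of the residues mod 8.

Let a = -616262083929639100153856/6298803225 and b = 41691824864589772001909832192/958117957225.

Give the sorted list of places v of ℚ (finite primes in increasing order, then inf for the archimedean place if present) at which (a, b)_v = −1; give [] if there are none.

[17, 29, 41, 43]

(a, b) ≡ (-41, 805562) mod (ℚ^×)²; places V = {2, 3, 5, 7, 11, 13, 17, 19, 29, 37, 41, 43, ∞}.
(a,b)_2: α=16, β=9; u≡7, v≡5 (mod 8); ε(u)ε(v)=1·0, αω(v)=16·1, βω(u)=9·0; sum ≡ 0  ⇒  +1.
(a,b)_5: α=-2, u≡1; β=-2, v≡3 (mod 5); (1|5)=+1, (3|5)=-1; sign (−1)^0·+1^-2·-1^-2 = +1.
(a,b)_19: α=2, u≡4; β=3, v≡1 (mod 19); (4|19)=+1, (1|19)=+1; sign (−1)^0·+1^3·+1^2 = +1.
(a,b)_11: α=-2, u≡4; β=-2, v≡10 (mod 11); (4|11)=+1, (10|11)=-1; sign (−1)^0·+1^-2·-1^-2 = +1.
(a,b)_41: α=3, u≡20; β=4, v≡29 (mod 41); (20|41)=+1, (29|41)=-1; sign (−1)^0·+1^4·-1^3 = -1.
(a,b)_∞: sgn(-41)=−, sgn(805562)=+, so +1.
(a,b)_17: α=2, u≡14; β=3, v≡5 (mod 17); (14|17)=-1, (5|17)=-1; sign (−1)^0·-1^3·-1^2 = -1.
(a,b)_37: α=-2, u≡25; β=-4, v≡5 (mod 37); (25|37)=+1, (5|37)=-1; sign (−1)^0·+1^-4·-1^-2 = +1.
(a,b)_43: α=2, u≡12; β=3, v≡30 (mod 43); (12|43)=-1, (30|43)=-1; sign (−1)^0·-1^3·-1^2 = -1.
(a,b)_13: α=-2, u≡6; β=-2, v≡10 (mod 13); (6|13)=-1, (10|13)=+1; sign (−1)^0·-1^-2·+1^-2 = +1.
(a,b)_7: α=0, u≡2; β=2, v≡1 (mod 7); (2|7)=+1, (1|7)=+1; sign (−1)^0·+1^2·+1^0 = +1.
(a,b)_29: α=4, u≡26; β=3, v≡4 (mod 29); (26|29)=-1, (4|29)=+1; sign (−1)^0·-1^3·+1^4 = -1.
(a,b)_3: α=-2, u≡1; β=2, v≡2 (mod 3); (1|3)=+1, (2|3)=-1; sign (−1)^0·+1^2·-1^-2 = +1.
Ram(-41, 805562) = {17, 29, 41, 43}; no ℚ_17-point on the conic.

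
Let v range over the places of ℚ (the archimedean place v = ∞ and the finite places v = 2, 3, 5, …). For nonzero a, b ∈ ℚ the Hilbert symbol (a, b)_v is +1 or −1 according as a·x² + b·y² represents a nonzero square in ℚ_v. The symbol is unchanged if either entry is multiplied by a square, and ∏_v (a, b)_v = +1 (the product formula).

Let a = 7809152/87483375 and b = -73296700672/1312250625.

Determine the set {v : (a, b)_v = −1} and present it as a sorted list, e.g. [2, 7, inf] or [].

[3, 5]

(a, b) ≡ (30, -13) mod (ℚ^×)²; places V = {2, 3, 5, 7, 13, 19, 23, ∞}.
(a,b)_3: α=-3, u≡1; β=-4, v≡2 (mod 3); (1|3)=+1, (2|3)=-1; sign (−1)^0·+1^-4·-1^-3 = -1.
(a,b)_19: α=2, u≡16; β=4, v≡9 (mod 19); (16|19)=+1, (9|19)=+1; sign (−1)^0·+1^4·+1^2 = +1.
(a,b)_7: α=-2, u≡2; β=-2, v≡2 (mod 7); (2|7)=+1, (2|7)=+1; sign (−1)^0·+1^-2·+1^-2 = +1.
(a,b)_2: α=7, β=8; u≡7, v≡3 (mod 8); ε(u)ε(v)=1·1, αω(v)=7·1, βω(u)=8·0; sum ≡ 0  ⇒  +1.
(a,b)_5: α=-3, u≡1; β=-4, v≡3 (mod 5); (1|5)=+1, (3|5)=-1; sign (−1)^0·+1^-4·-1^-3 = -1.
(a,b)_23: α=-2, u≡20; β=-2, v≡5 (mod 23); (20|23)=-1, (5|23)=-1; sign (−1)^0·-1^-2·-1^-2 = +1.
(a,b)_∞: sgn(30)=+, sgn(-13)=−, so +1.
(a,b)_13: α=2, u≡9; β=3, v≡1 (mod 13); (9|13)=+1, (1|13)=+1; sign (−1)^0·+1^3·+1^2 = +1.
Ram(30, -13) = {3, 5}; no ℚ_3-point on the conic.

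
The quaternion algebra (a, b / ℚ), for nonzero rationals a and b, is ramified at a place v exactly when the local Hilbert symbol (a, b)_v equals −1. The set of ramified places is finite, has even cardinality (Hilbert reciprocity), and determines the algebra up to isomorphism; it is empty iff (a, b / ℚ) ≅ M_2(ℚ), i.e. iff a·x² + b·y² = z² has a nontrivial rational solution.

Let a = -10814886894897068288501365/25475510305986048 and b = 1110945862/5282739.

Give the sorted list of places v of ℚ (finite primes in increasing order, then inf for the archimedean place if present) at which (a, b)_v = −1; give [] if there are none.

Mod squares: a ≡ -41470, b ≡ 6578. Check v ∈ {∞, 2, 3, 5, 7, 11, 13, 17, 23, 29, 31, 47}.
v=11: a=11^-5·(≡3), b=11^-3·(≡9) mod 11; (3|11)=+1, (9|11)=+1; (−1)^{-5·-3·5}·(+1)^-3·(+1)^-5 = -1.
v=2: v_2(a)=-9, v_2(b)=1; units ≡ 1, 1 (mod 8); ε·ε+αω+βω = 0·0+-9·0+1·0 ≡ 0  ⇒  (a,b)_2 = +1.
v=7: a=7^-2·(≡6), b=7^-2·(≡3) mod 7; (6|7)=-1, (3|7)=-1; (−1)^{-2·-2·3}·(-1)^-2·(-1)^-2 = +1.
v=31: a=31^-2·(≡4), b=31^0·(≡11) mod 31; (4|31)=+1, (11|31)=-1; (−1)^{-2·0·15}·(+1)^0·(-1)^-2 = +1.
v=17: a=17^2·(≡3), b=17^0·(≡13) mod 17; (3|17)=-1, (13|17)=+1; (−1)^{2·0·8}·(-1)^0·(+1)^2 = +1.
v=47: a=47^2·(≡39), b=47^2·(≡39) mod 47; (39|47)=-1, (39|47)=-1; (−1)^{2·2·23}·(-1)^2·(-1)^2 = +1.
v=3: a=3^-8·(≡2), b=3^-4·(≡2) mod 3; (2|3)=-1, (2|3)=-1; (−1)^{-8·-4·1}·(-1)^-4·(-1)^-8 = +1.
v=∞: -41470 < 0 and 6578 > 0  ⇒  (a,b)_∞ = +1.
v=5: a=5^1·(≡4), b=5^0·(≡3) mod 5; (4|5)=+1, (3|5)=-1; (−1)^{1·0·2}·(+1)^0·(-1)^1 = -1.
v=23: a=23^2·(≡10), b=23^1·(≡22) mod 23; (10|23)=-1, (22|23)=-1; (−1)^{2·1·11}·(-1)^1·(-1)^2 = -1.
v=13: a=13^5·(≡6), b=13^1·(≡4) mod 13; (6|13)=-1, (4|13)=+1; (−1)^{5·1·6}·(-1)^1·(+1)^5 = -1.
v=29: a=29^7·(≡4), b=29^2·(≡22) mod 29; (4|29)=+1, (22|29)=+1; (−1)^{7·2·14}·(+1)^2·(+1)^7 = +1.
Ram(-41470, 6578) = {5, 11, 13, 23}; no ℚ_5-point on the conic.

[5, 11, 13, 23]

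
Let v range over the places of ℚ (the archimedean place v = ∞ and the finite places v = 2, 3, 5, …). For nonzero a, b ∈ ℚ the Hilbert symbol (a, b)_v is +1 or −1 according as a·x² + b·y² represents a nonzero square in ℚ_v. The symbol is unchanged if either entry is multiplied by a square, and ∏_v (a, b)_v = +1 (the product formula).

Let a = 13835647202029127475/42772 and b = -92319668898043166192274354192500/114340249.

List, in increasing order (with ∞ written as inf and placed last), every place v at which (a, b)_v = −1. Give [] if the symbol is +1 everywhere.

(a, b) ≡ (492063, -5453) mod (ℚ^×)²; places V = {2, 3, 5, 7, 11, 13, 17, 19, 31, 37, 41, ∞}.
(a,b)_3: α=1, u≡2; β=0, v≡1 (mod 3); (2|3)=-1, (1|3)=+1; sign (−1)^0·-1^0·+1^1 = +1.
(a,b)_31: α=1, u≡1; β=2, v≡21 (mod 31); (1|31)=+1, (21|31)=-1; sign (−1)^0·+1^2·-1^1 = -1.
(a,b)_13: α=5, u≡5; β=8, v≡6 (mod 13); (5|13)=-1, (6|13)=-1; sign (−1)^0·-1^8·-1^5 = -1.
(a,b)_7: α=4, u≡6; β=7, v≡5 (mod 7); (6|7)=-1, (5|7)=-1; sign (−1)^0·-1^7·-1^4 = -1.
(a,b)_41: α=2, u≡22; β=3, v≡21 (mod 41); (22|41)=-1, (21|41)=+1; sign (−1)^0·-1^3·+1^2 = -1.
(a,b)_∞: sgn(492063)=+, sgn(-5453)=−, so +1.
(a,b)_5: α=2, u≡2; β=4, v≡3 (mod 5); (2|5)=-1, (3|5)=-1; sign (−1)^0·-1^4·-1^2 = +1.
(a,b)_17: α=-2, u≡1; β=-4, v≡2 (mod 17); (1|17)=+1, (2|17)=+1; sign (−1)^0·+1^-4·+1^-2 = +1.
(a,b)_19: α=2, u≡9; β=3, v≡11 (mod 19); (9|19)=+1, (11|19)=+1; sign (−1)^0·+1^3·+1^2 = +1.
(a,b)_2: α=-2, β=2; u≡7, v≡3 (mod 8); ε(u)ε(v)=1·1, αω(v)=-2·1, βω(u)=2·0; sum ≡ 1  ⇒  -1.
(a,b)_37: α=-1, u≡12; β=-2, v≡31 (mod 37); (12|37)=+1, (31|37)=-1; sign (−1)^0·+1^-2·-1^-1 = -1.
(a,b)_11: α=1, u≡10; β=2, v≡1 (mod 11); (10|11)=-1, (1|11)=+1; sign (−1)^0·-1^2·+1^1 = +1.
(492063, -5453 / ℚ) ramifies at {2, 7, 13, 31, 37, 41}: a division algebra.

[2, 7, 13, 31, 37, 41]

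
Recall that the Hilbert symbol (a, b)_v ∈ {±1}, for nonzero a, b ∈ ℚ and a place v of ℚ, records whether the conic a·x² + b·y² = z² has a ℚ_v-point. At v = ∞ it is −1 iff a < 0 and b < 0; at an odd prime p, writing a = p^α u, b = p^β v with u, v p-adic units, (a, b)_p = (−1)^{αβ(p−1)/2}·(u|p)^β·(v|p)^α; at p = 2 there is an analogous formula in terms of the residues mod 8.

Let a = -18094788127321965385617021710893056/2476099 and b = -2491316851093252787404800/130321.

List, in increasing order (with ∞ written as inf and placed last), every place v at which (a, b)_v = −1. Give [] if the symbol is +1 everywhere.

Mod squares: a ≡ -369453214, b ≡ -138047. Check v ∈ {∞, 2, 3, 5, 7, 11, 13, 17, 19, 29, 37, 41}.
v=3: a=3^6·(≡2), b=3^4·(≡1) mod 3; (2|3)=-1, (1|3)=+1; (−1)^{6·4·1}·(-1)^4·(+1)^6 = +1.
v=41: a=41^1·(≡32), b=41^1·(≡5) mod 41; (32|41)=+1, (5|41)=+1; (−1)^{1·1·20}·(+1)^1·(+1)^1 = +1.
v=13: a=13^1·(≡3), b=13^1·(≡6) mod 13; (3|13)=+1, (6|13)=-1; (−1)^{1·1·6}·(+1)^1·(-1)^1 = -1.
v=∞: -369453214 < 0 and -138047 < 0  ⇒  (a,b)_∞ = -1.
v=11: a=11^4·(≡2), b=11^2·(≡9) mod 11; (2|11)=-1, (9|11)=+1; (−1)^{4·2·5}·(-1)^2·(+1)^4 = +1.
v=37: a=37^1·(≡20), b=37^1·(≡17) mod 37; (20|37)=-1, (17|37)=-1; (−1)^{1·1·18}·(-1)^1·(-1)^1 = +1.
v=17: a=17^7·(≡14), b=17^4·(≡14) mod 17; (14|17)=-1, (14|17)=-1; (−1)^{7·4·8}·(-1)^4·(-1)^7 = -1.
v=2: v_2(a)=33, v_2(b)=20; units ≡ 1, 1 (mod 8); ε·ε+αω+βω = 0·0+33·0+20·0 ≡ 0  ⇒  (a,b)_2 = +1.
v=19: a=19^-5·(≡17), b=19^-4·(≡17) mod 19; (17|19)=+1, (17|19)=+1; (−1)^{-5·-4·9}·(+1)^-4·(+1)^-5 = +1.
v=29: a=29^3·(≡15), b=29^2·(≡7) mod 29; (15|29)=-1, (7|29)=+1; (−1)^{3·2·14}·(-1)^2·(+1)^3 = +1.
v=7: a=7^0·(≡6), b=7^1·(≡6) mod 7; (6|7)=-1, (6|7)=-1; (−1)^{0·1·3}·(-1)^1·(-1)^0 = -1.
v=5: a=5^0·(≡1), b=5^2·(≡3) mod 5; (1|5)=+1, (3|5)=-1; (−1)^{0·2·2}·(+1)^2·(-1)^0 = +1.
Ram(-369453214, -138047) = {7, 13, 17, ∞}; no ℚ_7-point on the conic.

[7, 13, 17, inf]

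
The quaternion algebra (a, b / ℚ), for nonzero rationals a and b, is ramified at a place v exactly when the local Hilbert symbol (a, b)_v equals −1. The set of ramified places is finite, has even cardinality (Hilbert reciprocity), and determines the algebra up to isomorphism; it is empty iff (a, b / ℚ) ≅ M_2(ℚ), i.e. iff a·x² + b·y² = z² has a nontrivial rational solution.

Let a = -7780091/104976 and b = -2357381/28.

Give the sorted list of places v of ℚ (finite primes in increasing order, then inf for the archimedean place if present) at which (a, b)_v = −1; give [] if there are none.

[7, 13, 29, inf]

(a, b) ≡ (-11, -97643) mod (ℚ^×)²; places V = {2, 3, 7, 11, 13, 29, 37, ∞}.
(a,b)_∞: sgn(-11)=−, sgn(-97643)=−, so -1.
(a,b)_3: α=-8, u≡1; β=0, v≡1 (mod 3); (1|3)=+1, (1|3)=+1; sign (−1)^0·+1^0·+1^-8 = +1.
(a,b)_7: α=0, u≡6; β=-1, v≡4 (mod 7); (6|7)=-1, (4|7)=+1; sign (−1)^0·-1^-1·+1^0 = -1.
(a,b)_29: α=4, u≡10; β=1, v≡2 (mod 29); (10|29)=-1, (2|29)=-1; sign (−1)^0·-1^1·-1^4 = -1.
(a,b)_2: α=-4, β=-2; u≡5, v≡5 (mod 8); ε(u)ε(v)=0·0, αω(v)=-4·1, βω(u)=-2·1; sum ≡ 0  ⇒  +1.
(a,b)_13: α=0, u≡6; β=3, v≡3 (mod 13); (6|13)=-1, (3|13)=+1; sign (−1)^0·-1^3·+1^0 = -1.
(a,b)_37: α=0, u≡12; β=1, v≡4 (mod 37); (12|37)=+1, (4|37)=+1; sign (−1)^0·+1^1·+1^0 = +1.
(a,b)_11: α=1, u≡10; β=0, v≡3 (mod 11); (10|11)=-1, (3|11)=+1; sign (−1)^0·-1^0·+1^1 = +1.
(-11, -97643 / ℚ) ramifies at {7, 13, 29, ∞}: a division algebra.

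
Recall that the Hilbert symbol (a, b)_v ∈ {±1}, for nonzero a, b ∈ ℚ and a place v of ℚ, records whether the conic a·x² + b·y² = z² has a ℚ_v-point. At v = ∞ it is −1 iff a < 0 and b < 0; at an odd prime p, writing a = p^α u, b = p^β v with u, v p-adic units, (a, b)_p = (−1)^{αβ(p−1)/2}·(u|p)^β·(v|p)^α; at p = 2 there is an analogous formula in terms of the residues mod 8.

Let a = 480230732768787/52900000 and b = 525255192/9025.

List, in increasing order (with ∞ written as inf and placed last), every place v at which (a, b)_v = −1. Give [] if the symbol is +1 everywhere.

(a, b) ≡ (204073870, 13398) mod (ℚ^×)²; places V = {2, 3, 5, 7, 11, 13, 19, 23, 29, 37, ∞}.
(a,b)_19: α=1, u≡7; β=-2, v≡13 (mod 19); (7|19)=+1, (13|19)=-1; sign (−1)^0·+1^-2·-1^1 = -1.
(a,b)_13: α=1, u≡4; β=0, v≡11 (mod 13); (4|13)=+1, (11|13)=-1; sign (−1)^0·+1^0·-1^1 = -1.
(a,b)_3: α=4, u≡1; β=5, v≡2 (mod 3); (1|3)=+1, (2|3)=-1; sign (−1)^0·+1^5·-1^4 = +1.
(a,b)_23: α=-2, u≡7; β=0, v≡16 (mod 23); (7|23)=-1, (16|23)=+1; sign (−1)^0·-1^0·+1^-2 = +1.
(a,b)_2: α=-5, β=3; u≡7, v≡3 (mod 8); ε(u)ε(v)=1·1, αω(v)=-5·1, βω(u)=3·0; sum ≡ 0  ⇒  +1.
(a,b)_5: α=-5, u≡4; β=-2, v≡2 (mod 5); (4|5)=+1, (2|5)=-1; sign (−1)^0·+1^-2·-1^-5 = -1.
(a,b)_11: α=3, u≡10; β=3, v≡8 (mod 11); (10|11)=-1, (8|11)=-1; sign (−1)^1·-1^3·-1^3 = -1.
(a,b)_37: α=1, u≡35; β=0, v≡9 (mod 37); (35|37)=-1, (9|37)=+1; sign (−1)^0·-1^0·+1^1 = +1.
(a,b)_7: α=5, u≡5; β=1, v≡6 (mod 7); (5|7)=-1, (6|7)=-1; sign (−1)^1·-1^1·-1^5 = -1.
(a,b)_29: α=1, u≡4; β=1, v≡11 (mod 29); (4|29)=+1, (11|29)=-1; sign (−1)^0·+1^1·-1^1 = -1.
(a,b)_∞: sgn(204073870)=+, sgn(13398)=+, so +1.
|Ram(204073870, 13398)| = 6, even; anisotropic at {5, 7, 11, 13, 19, 29}.

[5, 7, 11, 13, 19, 29]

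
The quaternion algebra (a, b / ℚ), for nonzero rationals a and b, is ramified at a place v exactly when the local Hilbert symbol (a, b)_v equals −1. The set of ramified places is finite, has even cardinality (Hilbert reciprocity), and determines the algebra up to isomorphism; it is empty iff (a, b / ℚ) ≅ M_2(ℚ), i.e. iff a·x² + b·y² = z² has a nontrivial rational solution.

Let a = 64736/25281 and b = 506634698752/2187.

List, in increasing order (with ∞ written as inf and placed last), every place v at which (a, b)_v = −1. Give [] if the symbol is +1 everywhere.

[3, 7, 37, 41]

(a, b) ≡ (14, 118326) mod (ℚ^×)²; places V = {2, 3, 7, 13, 17, 37, 41, 53, ∞}.
(a,b)_7: α=1, u≡2; β=2, v≡6 (mod 7); (2|7)=+1, (6|7)=-1; sign (−1)^0·+1^2·-1^1 = -1.
(a,b)_3: α=-2, u≡2; β=-7, v≡1 (mod 3); (2|3)=-1, (1|3)=+1; sign (−1)^0·-1^-7·+1^-2 = -1.
(a,b)_13: α=0, u≡1; β=1, v≡5 (mod 13); (1|13)=+1, (5|13)=-1; sign (−1)^0·+1^1·-1^0 = +1.
(a,b)_17: α=2, u≡10; β=0, v≡14 (mod 17); (10|17)=-1, (14|17)=-1; sign (−1)^0·-1^0·-1^2 = +1.
(a,b)_2: α=5, β=19; u≡7, v≡3 (mod 8); ε(u)ε(v)=1·1, αω(v)=5·1, βω(u)=19·0; sum ≡ 0  ⇒  +1.
(a,b)_∞: sgn(14)=+, sgn(118326)=+, so +1.
(a,b)_53: α=-2, u≡32; β=0, v≡51 (mod 53); (32|53)=-1, (51|53)=-1; sign (−1)^0·-1^0·-1^-2 = +1.
(a,b)_37: α=0, u≡6; β=1, v≡21 (mod 37); (6|37)=-1, (21|37)=+1; sign (−1)^0·-1^1·+1^0 = -1.
(a,b)_41: α=0, u≡13; β=1, v≡32 (mod 41); (13|41)=-1, (32|41)=+1; sign (−1)^0·-1^1·+1^0 = -1.
(14, 118326 / ℚ) ramifies at {3, 7, 37, 41}: a division algebra.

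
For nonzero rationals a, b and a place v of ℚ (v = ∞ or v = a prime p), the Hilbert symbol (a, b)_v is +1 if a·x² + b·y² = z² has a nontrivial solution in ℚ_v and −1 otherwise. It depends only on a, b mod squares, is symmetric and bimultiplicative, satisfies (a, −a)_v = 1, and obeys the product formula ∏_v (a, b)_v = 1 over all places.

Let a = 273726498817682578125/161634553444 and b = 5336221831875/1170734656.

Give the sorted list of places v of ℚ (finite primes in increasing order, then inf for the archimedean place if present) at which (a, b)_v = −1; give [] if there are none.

Mod squares: a ≡ 285, b ≡ 871131. Check v ∈ {∞, 2, 3, 5, 7, 11, 13, 17, 19, 29, 31, 47}.
v=31: a=31^2·(≡13), b=31^1·(≡17) mod 31; (13|31)=-1, (17|31)=-1; (−1)^{2·1·15}·(-1)^1·(-1)^2 = -1.
v=5: a=5^7·(≡3), b=5^4·(≡1) mod 5; (3|5)=-1, (1|5)=+1; (−1)^{7·4·2}·(-1)^4·(+1)^7 = +1.
v=∞: 285 > 0 and 871131 > 0  ⇒  (a,b)_∞ = +1.
v=7: a=7^-2·(≡3), b=7^-2·(≡1) mod 7; (3|7)=-1, (1|7)=+1; (−1)^{-2·-2·3}·(-1)^-2·(+1)^-2 = +1.
v=47: a=47^-4·(≡6), b=47^-2·(≡46) mod 47; (6|47)=+1, (46|47)=-1; (−1)^{-4·-2·23}·(+1)^-2·(-1)^-4 = +1.
v=29: a=29^2·(≡28), b=29^1·(≡5) mod 29; (28|29)=+1, (5|29)=+1; (−1)^{2·1·14}·(+1)^1·(+1)^2 = +1.
v=13: a=13^-2·(≡3), b=13^-2·(≡9) mod 13; (3|13)=+1, (9|13)=+1; (−1)^{-2·-2·6}·(+1)^-2·(+1)^-2 = +1.
v=3: a=3^7·(≡2), b=3^5·(≡1) mod 3; (2|3)=-1, (1|3)=+1; (−1)^{7·5·1}·(-1)^5·(+1)^7 = +1.
v=11: a=11^0·(≡7), b=11^2·(≡8) mod 11; (7|11)=-1, (8|11)=-1; (−1)^{0·2·5}·(-1)^2·(-1)^0 = +1.
v=19: a=19^3·(≡12), b=19^1·(≡14) mod 19; (12|19)=-1, (14|19)=-1; (−1)^{3·1·9}·(-1)^1·(-1)^3 = -1.
v=17: a=17^2·(≡15), b=17^1·(≡3) mod 17; (15|17)=+1, (3|17)=-1; (−1)^{2·1·8}·(+1)^1·(-1)^2 = +1.
v=2: v_2(a)=-2, v_2(b)=-6; units ≡ 5, 3 (mod 8); ε·ε+αω+βω = 0·1+-2·1+-6·1 ≡ 0  ⇒  (a,b)_2 = +1.
(285, 871131 / ℚ) ramifies at {19, 31}: a division algebra.

[19, 31]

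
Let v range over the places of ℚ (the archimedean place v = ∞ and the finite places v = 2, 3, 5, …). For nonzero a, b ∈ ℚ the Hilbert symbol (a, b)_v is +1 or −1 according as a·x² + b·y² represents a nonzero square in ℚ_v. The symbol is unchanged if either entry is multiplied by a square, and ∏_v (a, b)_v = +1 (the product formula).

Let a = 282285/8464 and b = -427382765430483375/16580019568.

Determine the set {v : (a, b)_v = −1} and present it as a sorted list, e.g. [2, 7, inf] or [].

(a, b) ≡ (3485, -463505) mod (ℚ^×)²; places V = {2, 3, 5, 7, 17, 19, 23, 41, ∞}.
(a,b)_∞: sgn(3485)=+, sgn(-463505)=−, so +1.
(a,b)_17: α=1, u≡2; β=3, v≡5 (mod 17); (2|17)=+1, (5|17)=-1; sign (−1)^0·+1^3·-1^1 = -1.
(a,b)_2: α=-4, β=-4; u≡5, v≡7 (mod 8); ε(u)ε(v)=0·1, αω(v)=-4·0, βω(u)=-4·1; sum ≡ 0  ⇒  +1.
(a,b)_19: α=0, u≡15; β=1, v≡9 (mod 19); (15|19)=-1, (9|19)=+1; sign (−1)^0·-1^1·+1^0 = -1.
(a,b)_23: α=-2, u≡9; β=-6, v≡11 (mod 23); (9|23)=+1, (11|23)=-1; sign (−1)^0·+1^-6·-1^-2 = +1.
(a,b)_41: α=1, u≡34; β=3, v≡3 (mod 41); (34|41)=-1, (3|41)=-1; sign (−1)^0·-1^3·-1^1 = +1.
(a,b)_3: α=4, u≡2; β=12, v≡1 (mod 3); (2|3)=-1, (1|3)=+1; sign (−1)^0·-1^12·+1^4 = +1.
(a,b)_5: α=1, u≡3; β=3, v≡1 (mod 5); (3|5)=-1, (1|5)=+1; sign (−1)^0·-1^3·+1^1 = -1.
(a,b)_7: α=0, u≡3; β=-1, v≡6 (mod 7); (3|7)=-1, (6|7)=-1; sign (−1)^0·-1^-1·-1^0 = -1.
(3485, -463505 / ℚ) ramifies at {5, 7, 17, 19}: a division algebra.

[5, 7, 17, 19]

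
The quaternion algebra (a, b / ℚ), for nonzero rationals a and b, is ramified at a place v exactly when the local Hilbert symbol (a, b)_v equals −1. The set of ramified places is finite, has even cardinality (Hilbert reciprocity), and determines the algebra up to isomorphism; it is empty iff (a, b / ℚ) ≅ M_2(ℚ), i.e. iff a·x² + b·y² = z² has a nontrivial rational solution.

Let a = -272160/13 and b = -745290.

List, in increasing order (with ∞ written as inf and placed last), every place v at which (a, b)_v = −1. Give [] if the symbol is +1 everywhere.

(a, b) ≡ (-2730, -10) mod (ℚ^×)²; places V = {2, 3, 5, 7, 13, ∞}.
(a,b)_3: α=5, u≡2; β=2, v≡2 (mod 3); (2|3)=-1, (2|3)=-1; sign (−1)^0·-1^2·-1^5 = -1.
(a,b)_13: α=-1, u≡8; β=2, v≡10 (mod 13); (8|13)=-1, (10|13)=+1; sign (−1)^0·-1^2·+1^-1 = +1.
(a,b)_∞: sgn(-2730)=−, sgn(-10)=−, so -1.
(a,b)_7: α=1, u≡2; β=2, v≡1 (mod 7); (2|7)=+1, (1|7)=+1; sign (−1)^0·+1^2·+1^1 = +1.
(a,b)_2: α=5, β=1; u≡3, v≡3 (mod 8); ε(u)ε(v)=1·1, αω(v)=5·1, βω(u)=1·1; sum ≡ 1  ⇒  -1.
(a,b)_5: α=1, u≡1; β=1, v≡2 (mod 5); (1|5)=+1, (2|5)=-1; sign (−1)^0·+1^1·-1^1 = -1.
|Ram(-2730, -10)| = 4, even; anisotropic at {2, 3, 5, ∞}.

[2, 3, 5, inf]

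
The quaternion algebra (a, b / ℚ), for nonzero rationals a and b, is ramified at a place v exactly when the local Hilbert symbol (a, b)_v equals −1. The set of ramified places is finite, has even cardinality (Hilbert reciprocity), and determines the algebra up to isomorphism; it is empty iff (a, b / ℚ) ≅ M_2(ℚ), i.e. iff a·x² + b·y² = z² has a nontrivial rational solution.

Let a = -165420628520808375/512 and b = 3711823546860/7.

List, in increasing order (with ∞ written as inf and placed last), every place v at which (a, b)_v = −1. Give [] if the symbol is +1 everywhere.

[2, 3, 7, 11, 13, 17]

Mod squares: a ≡ -1870, b ≡ 23205. Check v ∈ {∞, 2, 3, 5, 7, 11, 13, 17, 53}.
v=11: a=11^3·(≡2), b=11^2·(≡8) mod 11; (2|11)=-1, (8|11)=-1; (−1)^{3·2·5}·(-1)^2·(-1)^3 = -1.
v=2: v_2(a)=-9, v_2(b)=2; units ≡ 1, 5 (mod 8); ε·ε+αω+βω = 0·0+-9·1+2·0 ≡ 1  ⇒  (a,b)_2 = -1.
v=3: a=3^6·(≡2), b=3^5·(≡1) mod 3; (2|3)=-1, (1|3)=+1; (−1)^{6·5·1}·(-1)^5·(+1)^6 = -1.
v=13: a=13^4·(≡7), b=13^5·(≡1) mod 13; (7|13)=-1, (1|13)=+1; (−1)^{4·5·6}·(-1)^5·(+1)^4 = -1.
v=5: a=5^3·(≡4), b=5^1·(≡1) mod 5; (4|5)=+1, (1|5)=+1; (−1)^{3·1·2}·(+1)^1·(+1)^3 = +1.
v=17: a=17^1·(≡1), b=17^1·(≡12) mod 17; (1|17)=+1, (12|17)=-1; (−1)^{1·1·8}·(+1)^1·(-1)^1 = -1.
v=53: a=53^2·(≡24), b=53^0·(≡4) mod 53; (24|53)=+1, (4|53)=+1; (−1)^{2·0·26}·(+1)^0·(+1)^2 = +1.
v=∞: -1870 < 0 and 23205 > 0  ⇒  (a,b)_∞ = +1.
v=7: a=7^0·(≡6), b=7^-1·(≡2) mod 7; (6|7)=-1, (2|7)=+1; (−1)^{0·-1·3}·(-1)^-1·(+1)^0 = -1.
(-1870, 23205 / ℚ) ramifies at {2, 3, 7, 11, 13, 17}: a division algebra.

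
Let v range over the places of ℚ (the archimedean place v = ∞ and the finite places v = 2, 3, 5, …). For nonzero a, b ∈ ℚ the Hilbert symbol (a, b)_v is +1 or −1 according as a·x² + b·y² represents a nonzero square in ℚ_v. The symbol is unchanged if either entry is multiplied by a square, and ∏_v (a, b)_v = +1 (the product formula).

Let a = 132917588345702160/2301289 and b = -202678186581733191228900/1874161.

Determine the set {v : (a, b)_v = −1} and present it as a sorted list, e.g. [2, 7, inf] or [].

[13, 19]

Mod squares: a ≡ 10465, b ≡ -127281. Check v ∈ {∞, 2, 3, 5, 7, 11, 13, 19, 23, 29, 37, 41}.
v=7: a=7^5·(≡4), b=7^5·(≡3) mod 7; (4|7)=+1, (3|7)=-1; (−1)^{5·5·3}·(+1)^5·(-1)^5 = +1.
v=37: a=37^-2·(≡2), b=37^-4·(≡1) mod 37; (2|37)=-1, (1|37)=+1; (−1)^{-2·-4·18}·(-1)^-4·(+1)^-2 = +1.
v=29: a=29^2·(≡28), b=29^3·(≡10) mod 29; (28|29)=+1, (10|29)=-1; (−1)^{2·3·14}·(+1)^3·(-1)^2 = +1.
v=3: a=3^2·(≡1), b=3^7·(≡2) mod 3; (1|3)=+1, (2|3)=-1; (−1)^{2·7·1}·(+1)^7·(-1)^2 = +1.
v=∞: 10465 > 0 and -127281 < 0  ⇒  (a,b)_∞ = +1.
v=11: a=11^2·(≡1), b=11^3·(≡5) mod 11; (1|11)=+1, (5|11)=+1; (−1)^{2·3·5}·(+1)^3·(+1)^2 = +1.
v=41: a=41^-2·(≡37), b=41^0·(≡35) mod 41; (37|41)=+1, (35|41)=-1; (−1)^{-2·0·20}·(+1)^0·(-1)^-2 = +1.
v=2: v_2(a)=4, v_2(b)=2; units ≡ 1, 7 (mod 8); ε·ε+αω+βω = 0·1+4·0+2·0 ≡ 0  ⇒  (a,b)_2 = +1.
v=13: a=13^1·(≡12), b=13^2·(≡11) mod 13; (12|13)=+1, (11|13)=-1; (−1)^{1·2·6}·(+1)^2·(-1)^1 = -1.
v=23: a=23^1·(≡13), b=23^2·(≡1) mod 23; (13|23)=+1, (1|23)=+1; (−1)^{1·2·11}·(+1)^2·(+1)^1 = +1.
v=19: a=19^2·(≡14), b=19^1·(≡3) mod 19; (14|19)=-1, (3|19)=-1; (−1)^{2·1·9}·(-1)^1·(-1)^2 = -1.
v=5: a=5^1·(≡3), b=5^2·(≡4) mod 5; (3|5)=-1, (4|5)=+1; (−1)^{1·2·2}·(-1)^2·(+1)^1 = +1.
|Ram(10465, -127281)| = 2, even; anisotropic at {13, 19}.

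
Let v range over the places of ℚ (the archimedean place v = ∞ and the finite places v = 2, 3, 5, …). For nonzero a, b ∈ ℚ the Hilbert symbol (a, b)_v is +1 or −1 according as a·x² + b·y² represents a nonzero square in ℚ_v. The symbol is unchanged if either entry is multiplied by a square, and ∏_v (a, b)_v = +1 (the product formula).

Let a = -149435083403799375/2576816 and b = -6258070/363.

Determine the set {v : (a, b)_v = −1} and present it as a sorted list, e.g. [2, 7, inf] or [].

(a, b) ≡ (-429, -210) mod (ℚ^×)²; places V = {2, 3, 5, 7, 11, 13, 23, ∞}.
(a,b)_∞: sgn(-429)=−, sgn(-210)=−, so -1.
(a,b)_5: α=4, u≡1; β=1, v≡2 (mod 5); (1|5)=+1, (2|5)=-1; sign (−1)^0·+1^1·-1^4 = +1.
(a,b)_7: α=4, u≡6; β=1, v≡5 (mod 7); (6|7)=-1, (5|7)=-1; sign (−1)^0·-1^1·-1^4 = -1.
(a,b)_2: α=-4, β=1; u≡3, v≡7 (mod 8); ε(u)ε(v)=1·1, αω(v)=-4·0, βω(u)=1·1; sum ≡ 0  ⇒  +1.
(a,b)_13: α=7, u≡7; β=2, v≡6 (mod 13); (7|13)=-1, (6|13)=-1; sign (−1)^0·-1^2·-1^7 = -1.
(a,b)_23: α=2, u≡12; β=2, v≡20 (mod 23); (12|23)=+1, (20|23)=-1; sign (−1)^0·+1^2·-1^2 = +1.
(a,b)_3: α=1, u≡1; β=-1, v≡2 (mod 3); (1|3)=+1, (2|3)=-1; sign (−1)^1·+1^-1·-1^1 = +1.
(a,b)_11: α=-5, u≡1; β=-2, v≡2 (mod 11); (1|11)=+1, (2|11)=-1; sign (−1)^0·+1^-2·-1^-5 = -1.
Ram(-429, -210) = {7, 11, 13, ∞}; no ℚ_7-point on the conic.

[7, 11, 13, inf]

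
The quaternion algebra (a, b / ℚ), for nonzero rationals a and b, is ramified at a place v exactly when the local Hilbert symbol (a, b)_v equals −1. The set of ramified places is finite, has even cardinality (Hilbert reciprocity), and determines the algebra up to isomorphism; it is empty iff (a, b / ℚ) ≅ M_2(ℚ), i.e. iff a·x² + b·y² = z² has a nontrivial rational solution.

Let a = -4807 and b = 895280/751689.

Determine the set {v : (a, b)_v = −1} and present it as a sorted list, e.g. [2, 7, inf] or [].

[5, 19, 23, 31]

Mod squares: a ≡ -4807, b ≡ 155. Check v ∈ {∞, 2, 3, 5, 11, 17, 19, 23, 31}.
v=5: a=5^0·(≡3), b=5^1·(≡4) mod 5; (3|5)=-1, (4|5)=+1; (−1)^{0·1·2}·(-1)^1·(+1)^0 = -1.
v=3: a=3^0·(≡2), b=3^-2·(≡2) mod 3; (2|3)=-1, (2|3)=-1; (−1)^{0·-2·1}·(-1)^-2·(-1)^0 = +1.
v=∞: -4807 < 0 and 155 > 0  ⇒  (a,b)_∞ = +1.
v=19: a=19^1·(≡13), b=19^2·(≡13) mod 19; (13|19)=-1, (13|19)=-1; (−1)^{1·2·9}·(-1)^2·(-1)^1 = -1.
v=11: a=11^1·(≡3), b=11^0·(≡3) mod 11; (3|11)=+1, (3|11)=+1; (−1)^{1·0·5}·(+1)^0·(+1)^1 = +1.
v=2: v_2(a)=0, v_2(b)=4; units ≡ 1, 3 (mod 8); ε·ε+αω+βω = 0·1+0·1+4·0 ≡ 0  ⇒  (a,b)_2 = +1.
v=31: a=31^0·(≡29), b=31^1·(≡19) mod 31; (29|31)=-1, (19|31)=+1; (−1)^{0·1·15}·(-1)^1·(+1)^0 = -1.
v=23: a=23^1·(≡21), b=23^0·(≡17) mod 23; (21|23)=-1, (17|23)=-1; (−1)^{1·0·11}·(-1)^0·(-1)^1 = -1.
v=17: a=17^0·(≡4), b=17^-4·(≡1) mod 17; (4|17)=+1, (1|17)=+1; (−1)^{0·-4·8}·(+1)^-4·(+1)^0 = +1.
Ram(-4807, 155) = {5, 19, 23, 31}; no ℚ_5-point on the conic.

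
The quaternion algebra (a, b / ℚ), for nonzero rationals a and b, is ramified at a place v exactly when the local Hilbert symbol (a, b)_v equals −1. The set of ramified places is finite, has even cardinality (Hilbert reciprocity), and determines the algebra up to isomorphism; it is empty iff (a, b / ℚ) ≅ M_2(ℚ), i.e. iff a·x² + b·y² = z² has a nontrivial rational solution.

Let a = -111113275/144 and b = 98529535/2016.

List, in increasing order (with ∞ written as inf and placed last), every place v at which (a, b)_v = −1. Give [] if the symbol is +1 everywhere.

Mod squares: a ≡ -91, b ≡ 22610. Check v ∈ {∞, 2, 3, 5, 7, 13, 17, 19}.
v=2: v_2(a)=-4, v_2(b)=-5; units ≡ 5, 1 (mod 8); ε·ε+αω+βω = 0·0+-4·0+-5·1 ≡ 1  ⇒  (a,b)_2 = -1.
v=13: a=13^3·(≡8), b=13^2·(≡4) mod 13; (8|13)=-1, (4|13)=+1; (−1)^{3·2·6}·(-1)^2·(+1)^3 = +1.
v=3: a=3^-2·(≡2), b=3^-2·(≡2) mod 3; (2|3)=-1, (2|3)=-1; (−1)^{-2·-2·1}·(-1)^-2·(-1)^-2 = +1.
v=17: a=17^2·(≡6), b=17^1·(≡13) mod 17; (6|17)=-1, (13|17)=+1; (−1)^{2·1·8}·(-1)^1·(+1)^2 = -1.
v=7: a=7^1·(≡2), b=7^-1·(≡6) mod 7; (2|7)=+1, (6|7)=-1; (−1)^{1·-1·3}·(+1)^-1·(-1)^1 = +1.
v=5: a=5^2·(≡1), b=5^1·(≡2) mod 5; (1|5)=+1, (2|5)=-1; (−1)^{2·1·2}·(+1)^1·(-1)^2 = +1.
v=∞: -91 < 0 and 22610 > 0  ⇒  (a,b)_∞ = +1.
v=19: a=19^0·(≡5), b=19^3·(≡10) mod 19; (5|19)=+1, (10|19)=-1; (−1)^{0·3·9}·(+1)^3·(-1)^0 = +1.
(-91, 22610 / ℚ) ramifies at {2, 17}: a division algebra.

[2, 17]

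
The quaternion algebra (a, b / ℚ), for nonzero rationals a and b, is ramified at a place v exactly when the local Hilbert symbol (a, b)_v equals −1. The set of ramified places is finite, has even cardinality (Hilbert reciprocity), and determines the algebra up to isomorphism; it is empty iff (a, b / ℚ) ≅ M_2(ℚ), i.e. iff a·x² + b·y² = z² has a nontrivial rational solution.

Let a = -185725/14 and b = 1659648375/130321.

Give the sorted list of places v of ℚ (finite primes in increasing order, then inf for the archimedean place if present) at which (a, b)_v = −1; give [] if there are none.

[11, 23]

(a, b) ≡ (-104006, 150535) mod (ℚ^×)²; places V = {2, 3, 5, 7, 11, 17, 19, 23, ∞}.
(a,b)_7: α=-1, u≡3; β=3, v≡4 (mod 7); (3|7)=-1, (4|7)=+1; sign (−1)^1·-1^3·+1^-1 = +1.
(a,b)_11: α=0, u≡7; β=1, v≡9 (mod 11); (7|11)=-1, (9|11)=+1; sign (−1)^0·-1^1·+1^0 = -1.
(a,b)_19: α=1, u≡17; β=-4, v≡9 (mod 19); (17|19)=+1, (9|19)=+1; sign (−1)^0·+1^-4·+1^1 = +1.
(a,b)_17: α=1, u≡15; β=1, v≡1 (mod 17); (15|17)=+1, (1|17)=+1; sign (−1)^0·+1^1·+1^1 = +1.
(a,b)_3: α=0, u≡1; β=2, v≡1 (mod 3); (1|3)=+1, (1|3)=+1; sign (−1)^0·+1^2·+1^0 = +1.
(a,b)_23: α=1, u≡13; β=1, v≡4 (mod 23); (13|23)=+1, (4|23)=+1; sign (−1)^1·+1^1·+1^1 = -1.
(a,b)_2: α=-1, β=0; u≡5, v≡7 (mod 8); ε(u)ε(v)=0·1, αω(v)=-1·0, βω(u)=0·1; sum ≡ 0  ⇒  +1.
(a,b)_∞: sgn(-104006)=−, sgn(150535)=+, so +1.
(a,b)_5: α=2, u≡4; β=3, v≡2 (mod 5); (4|5)=+1, (2|5)=-1; sign (−1)^0·+1^3·-1^2 = +1.
(-104006, 150535 / ℚ) ramifies at {11, 23}: a division algebra.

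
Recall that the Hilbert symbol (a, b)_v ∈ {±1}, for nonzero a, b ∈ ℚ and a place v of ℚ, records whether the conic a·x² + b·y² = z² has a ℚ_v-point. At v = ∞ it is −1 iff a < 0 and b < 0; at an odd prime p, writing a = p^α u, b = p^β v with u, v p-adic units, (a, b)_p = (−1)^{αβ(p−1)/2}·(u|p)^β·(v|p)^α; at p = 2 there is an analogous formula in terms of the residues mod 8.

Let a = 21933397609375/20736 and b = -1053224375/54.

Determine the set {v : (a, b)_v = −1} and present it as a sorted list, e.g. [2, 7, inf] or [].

[2, 17]

Mod squares: a ≡ 7, b ≡ -714. Check v ∈ {∞, 2, 3, 5, 7, 17}.
v=17: a=17^4·(≡3), b=17^3·(≡4) mod 17; (3|17)=-1, (4|17)=+1; (−1)^{4·3·8}·(-1)^3·(+1)^4 = -1.
v=3: a=3^-4·(≡1), b=3^-3·(≡2) mod 3; (1|3)=+1, (2|3)=-1; (−1)^{-4·-3·1}·(+1)^-3·(-1)^-4 = +1.
v=5: a=5^6·(≡2), b=5^4·(≡4) mod 5; (2|5)=-1, (4|5)=+1; (−1)^{6·4·2}·(-1)^4·(+1)^6 = +1.
v=∞: 7 > 0 and -714 < 0  ⇒  (a,b)_∞ = +1.
v=2: v_2(a)=-8, v_2(b)=-1; units ≡ 7, 3 (mod 8); ε·ε+αω+βω = 1·1+-8·1+-1·0 ≡ 1  ⇒  (a,b)_2 = -1.
v=7: a=7^5·(≡2), b=7^3·(≡6) mod 7; (2|7)=+1, (6|7)=-1; (−1)^{5·3·3}·(+1)^3·(-1)^5 = +1.
|Ram(7, -714)| = 2, even; anisotropic at {2, 17}.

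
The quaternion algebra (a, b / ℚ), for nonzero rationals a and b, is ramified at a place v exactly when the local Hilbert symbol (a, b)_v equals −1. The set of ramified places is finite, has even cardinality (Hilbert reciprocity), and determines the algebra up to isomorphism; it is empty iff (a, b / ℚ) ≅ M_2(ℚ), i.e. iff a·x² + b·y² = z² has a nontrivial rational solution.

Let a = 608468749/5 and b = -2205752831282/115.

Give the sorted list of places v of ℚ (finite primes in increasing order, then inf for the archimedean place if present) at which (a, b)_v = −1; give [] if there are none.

[7, 19, 23, 37]

Mod squares: a ≡ 23345, b ≡ -7253898470. Check v ∈ {∞, 2, 5, 7, 11, 13, 17, 19, 23, 29, 37}.
v=37: a=37^0·(≡32), b=37^1·(≡18) mod 37; (32|37)=-1, (18|37)=-1; (−1)^{0·1·18}·(-1)^1·(-1)^0 = -1.
v=13: a=13^0·(≡1), b=13^1·(≡7) mod 13; (1|13)=+1, (7|13)=-1; (−1)^{0·1·6}·(+1)^1·(-1)^0 = +1.
v=17: a=17^0·(≡8), b=17^3·(≡7) mod 17; (8|17)=+1, (7|17)=-1; (−1)^{0·3·8}·(+1)^3·(-1)^0 = +1.
v=5: a=5^-1·(≡4), b=5^-1·(≡1) mod 5; (4|5)=+1, (1|5)=+1; (−1)^{-1·-1·2}·(+1)^-1·(+1)^-1 = +1.
v=11: a=11^0·(≡4), b=11^2·(≡6) mod 11; (4|11)=+1, (6|11)=-1; (−1)^{0·2·5}·(+1)^2·(-1)^0 = +1.
v=∞: 23345 > 0 and -7253898470 < 0  ⇒  (a,b)_∞ = +1.
v=19: a=19^4·(≡18), b=19^1·(≡15) mod 19; (18|19)=-1, (15|19)=-1; (−1)^{4·1·9}·(-1)^1·(-1)^4 = -1.
v=29: a=29^1·(≡13), b=29^1·(≡25) mod 29; (13|29)=+1, (25|29)=+1; (−1)^{1·1·14}·(+1)^1·(+1)^1 = +1.
v=7: a=7^1·(≡5), b=7^1·(≡3) mod 7; (5|7)=-1, (3|7)=-1; (−1)^{1·1·3}·(-1)^1·(-1)^1 = -1.
v=23: a=23^1·(≡16), b=23^-1·(≡8) mod 23; (16|23)=+1, (8|23)=+1; (−1)^{1·-1·11}·(+1)^-1·(+1)^1 = -1.
v=2: v_2(a)=0, v_2(b)=1; units ≡ 1, 5 (mod 8); ε·ε+αω+βω = 0·0+0·1+1·0 ≡ 0  ⇒  (a,b)_2 = +1.
|Ram(23345, -7253898470)| = 4, even; anisotropic at {7, 19, 23, 37}.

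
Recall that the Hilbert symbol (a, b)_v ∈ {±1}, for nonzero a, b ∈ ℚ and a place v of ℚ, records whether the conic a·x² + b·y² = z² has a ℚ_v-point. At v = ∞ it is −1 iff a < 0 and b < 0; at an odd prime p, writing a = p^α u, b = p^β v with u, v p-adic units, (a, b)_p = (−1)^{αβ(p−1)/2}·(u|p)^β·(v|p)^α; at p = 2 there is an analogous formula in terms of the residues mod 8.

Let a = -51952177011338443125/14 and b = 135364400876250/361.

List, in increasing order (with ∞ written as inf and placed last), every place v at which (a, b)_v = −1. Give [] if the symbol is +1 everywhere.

[3, 11, 13, 29]

(a, b) ≡ (-60214, 269178) mod (ℚ^×)²; places V = {2, 3, 5, 7, 11, 13, 17, 19, 23, 29, ∞}.
(a,b)_11: α=1, u≡3; β=0, v≡2 (mod 11); (3|11)=+1, (2|11)=-1; sign (−1)^0·+1^0·-1^1 = -1.
(a,b)_17: α=1, u≡7; β=1, v≡7 (mod 17); (7|17)=-1, (7|17)=-1; sign (−1)^0·-1^1·-1^1 = +1.
(a,b)_2: α=-1, β=1; u≡5, v≡5 (mod 8); ε(u)ε(v)=0·0, αω(v)=-1·1, βω(u)=1·1; sum ≡ 0  ⇒  +1.
(a,b)_29: α=2, u≡3; β=1, v≡21 (mod 29); (3|29)=-1, (21|29)=-1; sign (−1)^0·-1^1·-1^2 = -1.
(a,b)_5: α=4, u≡4; β=4, v≡2 (mod 5); (4|5)=+1, (2|5)=-1; sign (−1)^0·+1^4·-1^4 = +1.
(a,b)_∞: sgn(-60214)=−, sgn(269178)=+, so +1.
(a,b)_3: α=2, u≡2; β=3, v≡2 (mod 3); (2|3)=-1, (2|3)=-1; sign (−1)^0·-1^3·-1^2 = -1.
(a,b)_19: α=0, u≡16; β=-2, v≡11 (mod 19); (16|19)=+1, (11|19)=+1; sign (−1)^0·+1^-2·+1^0 = +1.
(a,b)_23: α=3, u≡16; β=2, v≡1 (mod 23); (16|23)=+1, (1|23)=+1; sign (−1)^0·+1^2·+1^3 = +1.
(a,b)_7: α=-1, u≡4; β=1, v≡5 (mod 7); (4|7)=+1, (5|7)=-1; sign (−1)^1·+1^1·-1^-1 = +1.
(a,b)_13: α=6, u≡2; β=3, v≡3 (mod 13); (2|13)=-1, (3|13)=+1; sign (−1)^0·-1^3·+1^6 = -1.
(-60214, 269178 / ℚ) ramifies at {3, 11, 13, 29}: a division algebra.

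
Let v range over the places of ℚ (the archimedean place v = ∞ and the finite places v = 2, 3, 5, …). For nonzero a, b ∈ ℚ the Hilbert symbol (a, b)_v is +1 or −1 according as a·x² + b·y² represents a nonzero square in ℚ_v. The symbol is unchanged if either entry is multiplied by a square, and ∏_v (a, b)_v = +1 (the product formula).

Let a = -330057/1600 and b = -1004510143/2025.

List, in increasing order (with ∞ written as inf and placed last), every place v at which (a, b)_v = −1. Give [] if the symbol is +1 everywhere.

Mod squares: a ≡ -217, b ≡ -121303. Check v ∈ {∞, 2, 3, 5, 7, 13, 31, 43}.
v=43: a=43^0·(≡6), b=43^1·(≡31) mod 43; (6|43)=+1, (31|43)=+1; (−1)^{0·1·21}·(+1)^1·(+1)^0 = +1.
v=13: a=13^2·(≡10), b=13^3·(≡3) mod 13; (10|13)=+1, (3|13)=+1; (−1)^{2·3·6}·(+1)^3·(+1)^2 = +1.
v=∞: -217 < 0 and -121303 < 0  ⇒  (a,b)_∞ = -1.
v=7: a=7^1·(≡2), b=7^3·(≡5) mod 7; (2|7)=+1, (5|7)=-1; (−1)^{1·3·3}·(+1)^3·(-1)^1 = +1.
v=2: v_2(a)=-6, v_2(b)=0; units ≡ 7, 1 (mod 8); ε·ε+αω+βω = 1·0+-6·0+0·0 ≡ 0  ⇒  (a,b)_2 = +1.
v=3: a=3^2·(≡2), b=3^-4·(≡2) mod 3; (2|3)=-1, (2|3)=-1; (−1)^{2·-4·1}·(-1)^-4·(-1)^2 = +1.
v=31: a=31^1·(≡27), b=31^1·(≡22) mod 31; (27|31)=-1, (22|31)=-1; (−1)^{1·1·15}·(-1)^1·(-1)^1 = -1.
v=5: a=5^-2·(≡2), b=5^-2·(≡2) mod 5; (2|5)=-1, (2|5)=-1; (−1)^{-2·-2·2}·(-1)^-2·(-1)^-2 = +1.
(-217, -121303 / ℚ) ramifies at {31, ∞}: a division algebra.

[31, inf]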